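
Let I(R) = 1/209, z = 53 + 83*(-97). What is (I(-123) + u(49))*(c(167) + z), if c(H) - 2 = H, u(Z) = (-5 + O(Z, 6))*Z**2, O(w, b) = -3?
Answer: 31429293459/209 ≈ 1.5038e+8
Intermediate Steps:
z = -7998 (z = 53 - 8051 = -7998)
u(Z) = -8*Z**2 (u(Z) = (-5 - 3)*Z**2 = -8*Z**2)
c(H) = 2 + H
I(R) = 1/209
(I(-123) + u(49))*(c(167) + z) = (1/209 - 8*49**2)*((2 + 167) - 7998) = (1/209 - 8*2401)*(169 - 7998) = (1/209 - 19208)*(-7829) = -4014471/209*(-7829) = 31429293459/209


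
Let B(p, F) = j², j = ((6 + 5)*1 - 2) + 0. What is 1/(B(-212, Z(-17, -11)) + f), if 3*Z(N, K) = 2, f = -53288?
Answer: -1/53207 ≈ -1.8795e-5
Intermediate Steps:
Z(N, K) = ⅔ (Z(N, K) = (⅓)*2 = ⅔)
j = 9 (j = (11*1 - 2) + 0 = (11 - 2) + 0 = 9 + 0 = 9)
B(p, F) = 81 (B(p, F) = 9² = 81)
1/(B(-212, Z(-17, -11)) + f) = 1/(81 - 53288) = 1/(-53207) = -1/53207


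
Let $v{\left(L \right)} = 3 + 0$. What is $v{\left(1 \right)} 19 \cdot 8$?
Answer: $456$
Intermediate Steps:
$v{\left(L \right)} = 3$
$v{\left(1 \right)} 19 \cdot 8 = 3 \cdot 19 \cdot 8 = 57 \cdot 8 = 456$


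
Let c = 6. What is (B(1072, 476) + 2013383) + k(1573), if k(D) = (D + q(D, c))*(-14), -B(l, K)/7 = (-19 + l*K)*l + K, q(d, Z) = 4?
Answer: -3826950539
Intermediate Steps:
B(l, K) = -7*K - 7*l*(-19 + K*l) (B(l, K) = -7*((-19 + l*K)*l + K) = -7*((-19 + K*l)*l + K) = -7*(l*(-19 + K*l) + K) = -7*(K + l*(-19 + K*l)) = -7*K - 7*l*(-19 + K*l))
k(D) = -56 - 14*D (k(D) = (D + 4)*(-14) = (4 + D)*(-14) = -56 - 14*D)
(B(1072, 476) + 2013383) + k(1573) = ((-7*476 + 133*1072 - 7*476*1072²) + 2013383) + (-56 - 14*1573) = ((-3332 + 142576 - 7*476*1149184) + 2013383) + (-56 - 22022) = ((-3332 + 142576 - 3829081088) + 2013383) - 22078 = (-3828941844 + 2013383) - 22078 = -3826928461 - 22078 = -3826950539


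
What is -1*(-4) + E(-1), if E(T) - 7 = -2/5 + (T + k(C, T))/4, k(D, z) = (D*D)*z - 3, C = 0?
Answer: 48/5 ≈ 9.6000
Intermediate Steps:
k(D, z) = -3 + z*D**2 (k(D, z) = D**2*z - 3 = z*D**2 - 3 = -3 + z*D**2)
E(T) = 117/20 + T/4 (E(T) = 7 + (-2/5 + (T + (-3 + T*0**2))/4) = 7 + (-2*1/5 + (T + (-3 + T*0))*(1/4)) = 7 + (-2/5 + (T + (-3 + 0))*(1/4)) = 7 + (-2/5 + (T - 3)*(1/4)) = 7 + (-2/5 + (-3 + T)*(1/4)) = 7 + (-2/5 + (-3/4 + T/4)) = 7 + (-23/20 + T/4) = 117/20 + T/4)
-1*(-4) + E(-1) = -1*(-4) + (117/20 + (1/4)*(-1)) = 4 + (117/20 - 1/4) = 4 + 28/5 = 48/5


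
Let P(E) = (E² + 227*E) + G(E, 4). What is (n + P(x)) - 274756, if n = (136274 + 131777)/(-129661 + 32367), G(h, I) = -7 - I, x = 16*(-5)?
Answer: -27877625989/97294 ≈ -2.8653e+5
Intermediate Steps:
x = -80
P(E) = -11 + E² + 227*E (P(E) = (E² + 227*E) + (-7 - 1*4) = (E² + 227*E) + (-7 - 4) = (E² + 227*E) - 11 = -11 + E² + 227*E)
n = -268051/97294 (n = 268051/(-97294) = 268051*(-1/97294) = -268051/97294 ≈ -2.7551)
(n + P(x)) - 274756 = (-268051/97294 + (-11 + (-80)² + 227*(-80))) - 274756 = (-268051/97294 + (-11 + 6400 - 18160)) - 274756 = (-268051/97294 - 11771) - 274756 = -1145515725/97294 - 274756 = -27877625989/97294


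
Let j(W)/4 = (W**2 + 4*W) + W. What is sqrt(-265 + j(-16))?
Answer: sqrt(439) ≈ 20.952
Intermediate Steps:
j(W) = 4*W**2 + 20*W (j(W) = 4*((W**2 + 4*W) + W) = 4*(W**2 + 5*W) = 4*W**2 + 20*W)
sqrt(-265 + j(-16)) = sqrt(-265 + 4*(-16)*(5 - 16)) = sqrt(-265 + 4*(-16)*(-11)) = sqrt(-265 + 704) = sqrt(439)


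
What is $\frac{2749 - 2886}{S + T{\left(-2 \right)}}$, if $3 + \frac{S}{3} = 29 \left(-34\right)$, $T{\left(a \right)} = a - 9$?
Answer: $\frac{137}{2978} \approx 0.046004$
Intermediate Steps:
$T{\left(a \right)} = -9 + a$
$S = -2967$ ($S = -9 + 3 \cdot 29 \left(-34\right) = -9 + 3 \left(-986\right) = -9 - 2958 = -2967$)
$\frac{2749 - 2886}{S + T{\left(-2 \right)}} = \frac{2749 - 2886}{-2967 - 11} = - \frac{137}{-2967 - 11} = - \frac{137}{-2978} = \left(-137\right) \left(- \frac{1}{2978}\right) = \frac{137}{2978}$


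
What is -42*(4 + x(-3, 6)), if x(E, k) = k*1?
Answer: -420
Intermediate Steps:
x(E, k) = k
-42*(4 + x(-3, 6)) = -42*(4 + 6) = -42*10 = -420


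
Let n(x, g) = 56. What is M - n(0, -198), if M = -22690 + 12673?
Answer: -10073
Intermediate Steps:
M = -10017
M - n(0, -198) = -10017 - 1*56 = -10017 - 56 = -10073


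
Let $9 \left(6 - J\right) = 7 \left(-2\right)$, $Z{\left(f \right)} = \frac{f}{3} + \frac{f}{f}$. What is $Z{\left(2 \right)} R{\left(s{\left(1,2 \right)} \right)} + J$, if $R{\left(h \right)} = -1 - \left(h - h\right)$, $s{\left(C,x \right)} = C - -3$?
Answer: $\frac{53}{9} \approx 5.8889$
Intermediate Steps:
$s{\left(C,x \right)} = 3 + C$ ($s{\left(C,x \right)} = C + 3 = 3 + C$)
$Z{\left(f \right)} = 1 + \frac{f}{3}$ ($Z{\left(f \right)} = f \frac{1}{3} + 1 = \frac{f}{3} + 1 = 1 + \frac{f}{3}$)
$R{\left(h \right)} = -1$ ($R{\left(h \right)} = -1 - 0 = -1 + 0 = -1$)
$J = \frac{68}{9}$ ($J = 6 - \frac{7 \left(-2\right)}{9} = 6 - - \frac{14}{9} = 6 + \frac{14}{9} = \frac{68}{9} \approx 7.5556$)
$Z{\left(2 \right)} R{\left(s{\left(1,2 \right)} \right)} + J = \left(1 + \frac{1}{3} \cdot 2\right) \left(-1\right) + \frac{68}{9} = \left(1 + \frac{2}{3}\right) \left(-1\right) + \frac{68}{9} = \frac{5}{3} \left(-1\right) + \frac{68}{9} = - \frac{5}{3} + \frac{68}{9} = \frac{53}{9}$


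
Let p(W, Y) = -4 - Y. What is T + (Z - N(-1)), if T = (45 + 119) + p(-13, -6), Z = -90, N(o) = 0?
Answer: 76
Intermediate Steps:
T = 166 (T = (45 + 119) + (-4 - 1*(-6)) = 164 + (-4 + 6) = 164 + 2 = 166)
T + (Z - N(-1)) = 166 + (-90 - 1*0) = 166 + (-90 + 0) = 166 - 90 = 76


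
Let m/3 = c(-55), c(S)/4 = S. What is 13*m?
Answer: -8580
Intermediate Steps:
c(S) = 4*S
m = -660 (m = 3*(4*(-55)) = 3*(-220) = -660)
13*m = 13*(-660) = -8580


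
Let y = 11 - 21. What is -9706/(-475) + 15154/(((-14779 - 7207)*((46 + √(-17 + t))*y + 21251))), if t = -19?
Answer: 46122217987387973/2257169697865675 - 454620*I/4751936206033 ≈ 20.434 - 9.567e-8*I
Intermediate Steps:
y = -10
-9706/(-475) + 15154/(((-14779 - 7207)*((46 + √(-17 + t))*y + 21251))) = -9706/(-475) + 15154/(((-14779 - 7207)*((46 + √(-17 - 19))*(-10) + 21251))) = -9706*(-1/475) + 15154/((-21986*((46 + √(-36))*(-10) + 21251))) = 9706/475 + 15154/((-21986*((46 + 6*I)*(-10) + 21251))) = 9706/475 + 15154/((-21986*((-460 - 60*I) + 21251))) = 9706/475 + 15154/((-21986*(20791 - 60*I))) = 9706/475 + 15154/(-457110926 + 1319160*I) = 9706/475 + 15154*((-457110926 - 1319160*I)/208952138851683076) = 9706/475 + 7577*(-457110926 - 1319160*I)/104476069425841538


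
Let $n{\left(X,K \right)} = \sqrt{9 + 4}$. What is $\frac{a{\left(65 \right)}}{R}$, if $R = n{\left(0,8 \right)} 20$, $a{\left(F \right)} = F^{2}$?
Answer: $\frac{65 \sqrt{13}}{4} \approx 58.59$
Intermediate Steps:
$n{\left(X,K \right)} = \sqrt{13}$
$R = 20 \sqrt{13}$ ($R = \sqrt{13} \cdot 20 = 20 \sqrt{13} \approx 72.111$)
$\frac{a{\left(65 \right)}}{R} = \frac{65^{2}}{20 \sqrt{13}} = 4225 \frac{\sqrt{13}}{260} = \frac{65 \sqrt{13}}{4}$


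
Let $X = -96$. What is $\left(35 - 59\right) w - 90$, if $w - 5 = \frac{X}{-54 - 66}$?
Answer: $- \frac{1146}{5} \approx -229.2$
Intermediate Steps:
$w = \frac{29}{5}$ ($w = 5 - \frac{96}{-54 - 66} = 5 - \frac{96}{-120} = 5 - - \frac{4}{5} = 5 + \frac{4}{5} = \frac{29}{5} \approx 5.8$)
$\left(35 - 59\right) w - 90 = \left(35 - 59\right) \frac{29}{5} - 90 = \left(-24\right) \frac{29}{5} - 90 = - \frac{696}{5} - 90 = - \frac{1146}{5}$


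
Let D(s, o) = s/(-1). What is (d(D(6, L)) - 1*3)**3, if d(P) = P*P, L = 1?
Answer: 35937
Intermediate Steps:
D(s, o) = -s (D(s, o) = s*(-1) = -s)
d(P) = P**2
(d(D(6, L)) - 1*3)**3 = ((-1*6)**2 - 1*3)**3 = ((-6)**2 - 3)**3 = (36 - 3)**3 = 33**3 = 35937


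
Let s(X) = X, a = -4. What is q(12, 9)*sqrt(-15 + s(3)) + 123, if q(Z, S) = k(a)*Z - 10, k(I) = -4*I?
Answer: 123 + 364*I*sqrt(3) ≈ 123.0 + 630.47*I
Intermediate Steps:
q(Z, S) = -10 + 16*Z (q(Z, S) = (-4*(-4))*Z - 10 = 16*Z - 10 = -10 + 16*Z)
q(12, 9)*sqrt(-15 + s(3)) + 123 = (-10 + 16*12)*sqrt(-15 + 3) + 123 = (-10 + 192)*sqrt(-12) + 123 = 182*(2*I*sqrt(3)) + 123 = 364*I*sqrt(3) + 123 = 123 + 364*I*sqrt(3)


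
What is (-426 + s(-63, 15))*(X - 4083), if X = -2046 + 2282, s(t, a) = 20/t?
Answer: 103322726/63 ≈ 1.6400e+6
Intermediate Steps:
X = 236
(-426 + s(-63, 15))*(X - 4083) = (-426 + 20/(-63))*(236 - 4083) = (-426 + 20*(-1/63))*(-3847) = (-426 - 20/63)*(-3847) = -26858/63*(-3847) = 103322726/63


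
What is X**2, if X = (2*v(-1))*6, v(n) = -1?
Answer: 144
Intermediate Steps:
X = -12 (X = (2*(-1))*6 = -2*6 = -12)
X**2 = (-12)**2 = 144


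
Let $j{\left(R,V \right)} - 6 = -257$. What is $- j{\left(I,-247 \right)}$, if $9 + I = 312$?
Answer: $251$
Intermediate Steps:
$I = 303$ ($I = -9 + 312 = 303$)
$j{\left(R,V \right)} = -251$ ($j{\left(R,V \right)} = 6 - 257 = -251$)
$- j{\left(I,-247 \right)} = \left(-1\right) \left(-251\right) = 251$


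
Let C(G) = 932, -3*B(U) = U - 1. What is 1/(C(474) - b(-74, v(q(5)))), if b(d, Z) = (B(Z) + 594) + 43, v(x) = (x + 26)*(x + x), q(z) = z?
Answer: 1/398 ≈ 0.0025126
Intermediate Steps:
v(x) = 2*x*(26 + x) (v(x) = (26 + x)*(2*x) = 2*x*(26 + x))
B(U) = 1/3 - U/3 (B(U) = -(U - 1)/3 = -(-1 + U)/3 = 1/3 - U/3)
b(d, Z) = 1912/3 - Z/3 (b(d, Z) = ((1/3 - Z/3) + 594) + 43 = (1783/3 - Z/3) + 43 = 1912/3 - Z/3)
1/(C(474) - b(-74, v(q(5)))) = 1/(932 - (1912/3 - 2*5*(26 + 5)/3)) = 1/(932 - (1912/3 - 2*5*31/3)) = 1/(932 - (1912/3 - 1/3*310)) = 1/(932 - (1912/3 - 310/3)) = 1/(932 - 1*534) = 1/(932 - 534) = 1/398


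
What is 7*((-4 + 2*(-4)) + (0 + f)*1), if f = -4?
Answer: -112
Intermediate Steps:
7*((-4 + 2*(-4)) + (0 + f)*1) = 7*((-4 + 2*(-4)) + (0 - 4)*1) = 7*((-4 - 8) - 4*1) = 7*(-12 - 4) = 7*(-16) = -112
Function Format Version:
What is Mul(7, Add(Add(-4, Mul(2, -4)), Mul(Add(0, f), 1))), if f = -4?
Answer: -112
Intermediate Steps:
Mul(7, Add(Add(-4, Mul(2, -4)), Mul(Add(0, f), 1))) = Mul(7, Add(Add(-4, Mul(2, -4)), Mul(Add(0, -4), 1))) = Mul(7, Add(Add(-4, -8), Mul(-4, 1))) = Mul(7, Add(-12, -4)) = Mul(7, -16) = -112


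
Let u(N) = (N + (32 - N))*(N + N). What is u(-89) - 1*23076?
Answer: -28772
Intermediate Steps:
u(N) = 64*N (u(N) = 32*(2*N) = 64*N)
u(-89) - 1*23076 = 64*(-89) - 1*23076 = -5696 - 23076 = -28772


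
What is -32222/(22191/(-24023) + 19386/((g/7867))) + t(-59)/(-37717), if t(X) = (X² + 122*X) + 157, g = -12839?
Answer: 387885779536085678/138196012838755575 ≈ 2.8068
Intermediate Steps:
t(X) = 157 + X² + 122*X
-32222/(22191/(-24023) + 19386/((g/7867))) + t(-59)/(-37717) = -32222/(22191/(-24023) + 19386/((-12839/7867))) + (157 + (-59)² + 122*(-59))/(-37717) = -32222/(22191*(-1/24023) + 19386/((-12839*1/7867))) + (157 + 3481 - 7198)*(-1/37717) = -32222/(-22191/24023 + 19386/(-12839/7867)) - 3560*(-1/37717) = -32222/(-22191/24023 + 19386*(-7867/12839)) + 3560/37717 = -32222/(-22191/24023 - 152509662/12839) + 3560/37717 = -32222/(-3664024520475/308431297) + 3560/37717 = -32222*(-308431297/3664024520475) + 3560/37717 = 9938273251934/3664024520475 + 3560/37717 = 387885779536085678/138196012838755575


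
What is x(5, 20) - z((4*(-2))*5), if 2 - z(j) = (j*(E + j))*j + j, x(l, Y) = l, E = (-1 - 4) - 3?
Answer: -76837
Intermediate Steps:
E = -8 (E = -5 - 3 = -8)
z(j) = 2 - j - j²*(-8 + j) (z(j) = 2 - ((j*(-8 + j))*j + j) = 2 - (j²*(-8 + j) + j) = 2 - (j + j²*(-8 + j)) = 2 + (-j - j²*(-8 + j)) = 2 - j - j²*(-8 + j))
x(5, 20) - z((4*(-2))*5) = 5 - (2 - 4*(-2)*5 - ((4*(-2))*5)³ + 8*((4*(-2))*5)²) = 5 - (2 - (-8)*5 - (-8*5)³ + 8*(-8*5)²) = 5 - (2 - 1*(-40) - 1*(-40)³ + 8*(-40)²) = 5 - (2 + 40 - 1*(-64000) + 8*1600) = 5 - (2 + 40 + 64000 + 12800) = 5 - 1*76842 = 5 - 76842 = -76837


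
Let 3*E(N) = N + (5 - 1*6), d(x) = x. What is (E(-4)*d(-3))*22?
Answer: 110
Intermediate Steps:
E(N) = -⅓ + N/3 (E(N) = (N + (5 - 1*6))/3 = (N + (5 - 6))/3 = (N - 1)/3 = (-1 + N)/3 = -⅓ + N/3)
(E(-4)*d(-3))*22 = ((-⅓ + (⅓)*(-4))*(-3))*22 = ((-⅓ - 4/3)*(-3))*22 = -5/3*(-3)*22 = 5*22 = 110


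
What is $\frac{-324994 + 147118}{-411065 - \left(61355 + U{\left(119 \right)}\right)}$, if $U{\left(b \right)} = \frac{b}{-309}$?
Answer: $\frac{54963684}{145977661} \approx 0.37652$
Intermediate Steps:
$U{\left(b \right)} = - \frac{b}{309}$ ($U{\left(b \right)} = b \left(- \frac{1}{309}\right) = - \frac{b}{309}$)
$\frac{-324994 + 147118}{-411065 - \left(61355 + U{\left(119 \right)}\right)} = \frac{-324994 + 147118}{-411065 - \left(61355 - \frac{119}{309}\right)} = - \frac{177876}{-411065 - \frac{18958576}{309}} = - \frac{177876}{- \frac{145977661}{309}} = \left(-177876\right) \left(- \frac{309}{145977661}\right) = \frac{54963684}{145977661}$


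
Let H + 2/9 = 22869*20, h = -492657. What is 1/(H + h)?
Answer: -9/317495 ≈ -2.8347e-5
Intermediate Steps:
H = 4116418/9 (H = -2/9 + 22869*20 = -2/9 + 457380 = 4116418/9 ≈ 4.5738e+5)
1/(H + h) = 1/(4116418/9 - 492657) = 1/(-317495/9) = -9/317495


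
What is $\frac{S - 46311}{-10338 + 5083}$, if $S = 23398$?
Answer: $\frac{22913}{5255} \approx 4.3602$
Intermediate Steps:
$\frac{S - 46311}{-10338 + 5083} = \frac{23398 - 46311}{-10338 + 5083} = - \frac{22913}{-5255} = \left(-22913\right) \left(- \frac{1}{5255}\right) = \frac{22913}{5255}$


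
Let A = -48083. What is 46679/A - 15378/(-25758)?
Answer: -77156218/206420319 ≈ -0.37378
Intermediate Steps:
46679/A - 15378/(-25758) = 46679/(-48083) - 15378/(-25758) = 46679*(-1/48083) - 15378*(-1/25758) = -46679/48083 + 2563/4293 = -77156218/206420319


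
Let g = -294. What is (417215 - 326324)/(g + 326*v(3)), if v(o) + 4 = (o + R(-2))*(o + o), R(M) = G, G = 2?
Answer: 90891/8182 ≈ 11.109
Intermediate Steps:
R(M) = 2
v(o) = -4 + 2*o*(2 + o) (v(o) = -4 + (o + 2)*(o + o) = -4 + (2 + o)*(2*o) = -4 + 2*o*(2 + o))
(417215 - 326324)/(g + 326*v(3)) = (417215 - 326324)/(-294 + 326*(-4 + 2*3**2 + 4*3)) = 90891/(-294 + 326*(-4 + 2*9 + 12)) = 90891/(-294 + 326*(-4 + 18 + 12)) = 90891/(-294 + 326*26) = 90891/(-294 + 8476) = 90891/8182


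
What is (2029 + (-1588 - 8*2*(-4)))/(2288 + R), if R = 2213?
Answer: 505/4501 ≈ 0.11220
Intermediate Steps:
(2029 + (-1588 - 8*2*(-4)))/(2288 + R) = (2029 + (-1588 - 8*2*(-4)))/(2288 + 2213) = (2029 + (-1588 - 16*(-4)))/4501 = (2029 + (-1588 + 64))*(1/4501) = (2029 - 1524)*(1/4501) = 505*(1/4501) = 505/4501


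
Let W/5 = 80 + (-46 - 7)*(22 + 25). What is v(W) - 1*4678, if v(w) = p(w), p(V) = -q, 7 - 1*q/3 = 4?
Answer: -4687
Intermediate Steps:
q = 9 (q = 21 - 3*4 = 21 - 12 = 9)
W = -12055 (W = 5*(80 + (-46 - 7)*(22 + 25)) = 5*(80 - 53*47) = 5*(80 - 2491) = 5*(-2411) = -12055)
p(V) = -9 (p(V) = -1*9 = -9)
v(w) = -9
v(W) - 1*4678 = -9 - 1*4678 = -9 - 4678 = -4687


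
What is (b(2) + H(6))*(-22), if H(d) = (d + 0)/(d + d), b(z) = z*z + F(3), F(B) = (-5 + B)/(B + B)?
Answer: -275/3 ≈ -91.667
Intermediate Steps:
F(B) = (-5 + B)/(2*B) (F(B) = (-5 + B)/((2*B)) = (-5 + B)*(1/(2*B)) = (-5 + B)/(2*B))
b(z) = -⅓ + z² (b(z) = z*z + (½)*(-5 + 3)/3 = z² + (½)*(⅓)*(-2) = z² - ⅓ = -⅓ + z²)
H(d) = ½ (H(d) = d/((2*d)) = d*(1/(2*d)) = ½)
(b(2) + H(6))*(-22) = ((-⅓ + 2²) + ½)*(-22) = ((-⅓ + 4) + ½)*(-22) = (11/3 + ½)*(-22) = (25/6)*(-22) = -275/3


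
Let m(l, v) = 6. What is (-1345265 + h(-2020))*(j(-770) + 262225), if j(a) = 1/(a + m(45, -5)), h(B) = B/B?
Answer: -67377513472084/191 ≈ -3.5276e+11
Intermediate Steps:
h(B) = 1
j(a) = 1/(6 + a) (j(a) = 1/(a + 6) = 1/(6 + a))
(-1345265 + h(-2020))*(j(-770) + 262225) = (-1345265 + 1)*(1/(6 - 770) + 262225) = -1345264*(1/(-764) + 262225) = -1345264*(-1/764 + 262225) = -1345264*200339899/764 = -67377513472084/191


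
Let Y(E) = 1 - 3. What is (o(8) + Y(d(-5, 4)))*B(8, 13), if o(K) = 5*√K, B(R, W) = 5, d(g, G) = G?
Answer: -10 + 50*√2 ≈ 60.711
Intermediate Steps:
Y(E) = -2
(o(8) + Y(d(-5, 4)))*B(8, 13) = (5*√8 - 2)*5 = (5*(2*√2) - 2)*5 = (10*√2 - 2)*5 = (-2 + 10*√2)*5 = -10 + 50*√2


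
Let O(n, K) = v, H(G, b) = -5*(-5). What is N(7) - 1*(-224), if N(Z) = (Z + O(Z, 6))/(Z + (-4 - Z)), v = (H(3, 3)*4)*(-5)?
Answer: 1389/4 ≈ 347.25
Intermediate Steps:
H(G, b) = 25
v = -500 (v = (25*4)*(-5) = 100*(-5) = -500)
O(n, K) = -500
N(Z) = 125 - Z/4 (N(Z) = (Z - 500)/(Z + (-4 - Z)) = (-500 + Z)/(-4) = (-500 + Z)*(-1/4) = 125 - Z/4)
N(7) - 1*(-224) = (125 - 1/4*7) - 1*(-224) = (125 - 7/4) + 224 = 493/4 + 224 = 1389/4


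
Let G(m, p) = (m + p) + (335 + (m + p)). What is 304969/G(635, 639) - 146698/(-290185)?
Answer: 88920359599/836603355 ≈ 106.29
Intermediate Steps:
G(m, p) = 335 + 2*m + 2*p (G(m, p) = (m + p) + (335 + m + p) = 335 + 2*m + 2*p)
304969/G(635, 639) - 146698/(-290185) = 304969/(335 + 2*635 + 2*639) - 146698/(-290185) = 304969/(335 + 1270 + 1278) - 146698*(-1/290185) = 304969/2883 + 146698/290185 = 88920359599/836603355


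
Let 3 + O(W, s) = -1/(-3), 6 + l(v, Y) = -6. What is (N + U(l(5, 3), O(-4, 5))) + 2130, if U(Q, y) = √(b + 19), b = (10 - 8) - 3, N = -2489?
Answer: -359 + 3*√2 ≈ -354.76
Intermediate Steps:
l(v, Y) = -12 (l(v, Y) = -6 - 6 = -12)
b = -1 (b = 2 - 3 = -1)
O(W, s) = -8/3 (O(W, s) = -3 - 1/(-3) = -3 - 1*(-⅓) = -3 + ⅓ = -8/3)
U(Q, y) = 3*√2 (U(Q, y) = √(-1 + 19) = √18 = 3*√2)
(N + U(l(5, 3), O(-4, 5))) + 2130 = (-2489 + 3*√2) + 2130 = -359 + 3*√2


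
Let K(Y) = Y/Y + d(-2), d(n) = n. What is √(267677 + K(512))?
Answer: 2*√66919 ≈ 517.37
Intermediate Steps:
K(Y) = -1 (K(Y) = Y/Y - 2 = 1 - 2 = -1)
√(267677 + K(512)) = √(267677 - 1) = √267676 = 2*√66919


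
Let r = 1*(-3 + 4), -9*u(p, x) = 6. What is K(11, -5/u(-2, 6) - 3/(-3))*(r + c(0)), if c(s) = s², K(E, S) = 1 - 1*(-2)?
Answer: 3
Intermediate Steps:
u(p, x) = -⅔ (u(p, x) = -⅑*6 = -⅔)
K(E, S) = 3 (K(E, S) = 1 + 2 = 3)
r = 1 (r = 1*1 = 1)
K(11, -5/u(-2, 6) - 3/(-3))*(r + c(0)) = 3*(1 + 0²) = 3*(1 + 0) = 3*1 = 3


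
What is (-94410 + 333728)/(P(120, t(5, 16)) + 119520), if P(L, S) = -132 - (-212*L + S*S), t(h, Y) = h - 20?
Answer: 239318/144603 ≈ 1.6550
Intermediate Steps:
t(h, Y) = -20 + h
P(L, S) = -132 - S² + 212*L (P(L, S) = -132 - (-212*L + S²) = -132 - (S² - 212*L) = -132 + (-S² + 212*L) = -132 - S² + 212*L)
(-94410 + 333728)/(P(120, t(5, 16)) + 119520) = (-94410 + 333728)/((-132 - (-20 + 5)² + 212*120) + 119520) = 239318/((-132 - 1*(-15)² + 25440) + 119520) = 239318/((-132 - 1*225 + 25440) + 119520) = 239318/((-132 - 225 + 25440) + 119520) = 239318/(25083 + 119520) = 239318/144603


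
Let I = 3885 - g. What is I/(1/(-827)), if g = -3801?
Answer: -6356322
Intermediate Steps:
I = 7686 (I = 3885 - 1*(-3801) = 3885 + 3801 = 7686)
I/(1/(-827)) = 7686/(1/(-827)) = 7686/(-1/827) = 7686*(-827) = -6356322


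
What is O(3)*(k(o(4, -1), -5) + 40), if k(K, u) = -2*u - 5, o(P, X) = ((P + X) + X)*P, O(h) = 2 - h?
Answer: -45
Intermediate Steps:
o(P, X) = P*(P + 2*X) (o(P, X) = (P + 2*X)*P = P*(P + 2*X))
k(K, u) = -5 - 2*u
O(3)*(k(o(4, -1), -5) + 40) = (2 - 1*3)*((-5 - 2*(-5)) + 40) = (2 - 3)*((-5 + 10) + 40) = -(5 + 40) = -1*45 = -45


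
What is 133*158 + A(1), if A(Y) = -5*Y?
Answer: 21009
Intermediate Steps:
133*158 + A(1) = 133*158 - 5*1 = 21014 - 5 = 21009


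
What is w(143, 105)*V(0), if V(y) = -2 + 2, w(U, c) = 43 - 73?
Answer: 0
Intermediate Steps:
w(U, c) = -30
V(y) = 0
w(143, 105)*V(0) = -30*0 = 0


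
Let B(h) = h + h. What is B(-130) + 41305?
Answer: 41045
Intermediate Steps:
B(h) = 2*h
B(-130) + 41305 = 2*(-130) + 41305 = -260 + 41305 = 41045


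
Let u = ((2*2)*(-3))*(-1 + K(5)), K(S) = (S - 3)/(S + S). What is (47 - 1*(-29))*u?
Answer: 3648/5 ≈ 729.60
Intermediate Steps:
K(S) = (-3 + S)/(2*S) (K(S) = (-3 + S)/((2*S)) = (-3 + S)*(1/(2*S)) = (-3 + S)/(2*S))
u = 48/5 (u = ((2*2)*(-3))*(-1 + (½)*(-3 + 5)/5) = (4*(-3))*(-1 + (½)*(⅕)*2) = -12*(-1 + ⅕) = -12*(-⅘) = 48/5 ≈ 9.6000)
(47 - 1*(-29))*u = (47 - 1*(-29))*(48/5) = (47 + 29)*(48/5) = 76*(48/5) = 3648/5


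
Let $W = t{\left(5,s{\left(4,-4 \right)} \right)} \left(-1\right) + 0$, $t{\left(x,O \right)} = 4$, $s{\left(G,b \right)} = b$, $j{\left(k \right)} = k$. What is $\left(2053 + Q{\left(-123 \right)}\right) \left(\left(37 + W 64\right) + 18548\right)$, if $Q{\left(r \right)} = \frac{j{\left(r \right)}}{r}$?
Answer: $37647766$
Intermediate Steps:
$Q{\left(r \right)} = 1$ ($Q{\left(r \right)} = \frac{r}{r} = 1$)
$W = -4$ ($W = 4 \left(-1\right) + 0 = -4 + 0 = -4$)
$\left(2053 + Q{\left(-123 \right)}\right) \left(\left(37 + W 64\right) + 18548\right) = \left(2053 + 1\right) \left(\left(37 - 256\right) + 18548\right) = 2054 \left(\left(37 - 256\right) + 18548\right) = 2054 \left(-219 + 18548\right) = 2054 \cdot 18329 = 37647766$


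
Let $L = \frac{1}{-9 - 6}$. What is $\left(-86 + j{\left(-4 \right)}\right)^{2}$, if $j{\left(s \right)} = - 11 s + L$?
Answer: $\frac{398161}{225} \approx 1769.6$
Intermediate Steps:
$L = - \frac{1}{15}$ ($L = \frac{1}{-15} = - \frac{1}{15} \approx -0.066667$)
$j{\left(s \right)} = - \frac{1}{15} - 11 s$ ($j{\left(s \right)} = - 11 s - \frac{1}{15} = - \frac{1}{15} - 11 s$)
$\left(-86 + j{\left(-4 \right)}\right)^{2} = \left(-86 - - \frac{659}{15}\right)^{2} = \left(-86 + \left(- \frac{1}{15} + 44\right)\right)^{2} = \left(-86 + \frac{659}{15}\right)^{2} = \left(- \frac{631}{15}\right)^{2} = \frac{398161}{225}$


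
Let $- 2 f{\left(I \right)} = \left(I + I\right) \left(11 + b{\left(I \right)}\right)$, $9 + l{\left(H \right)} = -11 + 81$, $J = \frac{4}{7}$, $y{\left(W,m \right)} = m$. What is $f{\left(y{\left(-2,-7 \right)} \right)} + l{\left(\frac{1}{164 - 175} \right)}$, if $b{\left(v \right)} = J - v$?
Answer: $191$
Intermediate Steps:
$J = \frac{4}{7}$ ($J = 4 \cdot \frac{1}{7} = \frac{4}{7} \approx 0.57143$)
$b{\left(v \right)} = \frac{4}{7} - v$
$l{\left(H \right)} = 61$ ($l{\left(H \right)} = -9 + \left(-11 + 81\right) = -9 + 70 = 61$)
$f{\left(I \right)} = - I \left(\frac{81}{7} - I\right)$ ($f{\left(I \right)} = - \frac{\left(I + I\right) \left(11 - \left(- \frac{4}{7} + I\right)\right)}{2} = - \frac{2 I \left(\frac{81}{7} - I\right)}{2} = - I \left(\frac{81}{7} - I\right)$)
$f{\left(y{\left(-2,-7 \right)} \right)} + l{\left(\frac{1}{164 - 175} \right)} = \frac{1}{7} \left(-7\right) \left(-81 + 7 \left(-7\right)\right) + 61 = \frac{1}{7} \left(-7\right) \left(-81 - 49\right) + 61 = \frac{1}{7} \left(-7\right) \left(-130\right) + 61 = 130 + 61 = 191$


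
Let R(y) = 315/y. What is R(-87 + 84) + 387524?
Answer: 387419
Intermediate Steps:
R(-87 + 84) + 387524 = 315/(-87 + 84) + 387524 = 315/(-3) + 387524 = 315*(-⅓) + 387524 = -105 + 387524 = 387419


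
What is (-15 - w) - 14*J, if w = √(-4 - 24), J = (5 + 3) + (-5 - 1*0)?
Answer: -57 - 2*I*√7 ≈ -57.0 - 5.2915*I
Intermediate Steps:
J = 3 (J = 8 + (-5 + 0) = 8 - 5 = 3)
w = 2*I*√7 (w = √(-28) = 2*I*√7 ≈ 5.2915*I)
(-15 - w) - 14*J = (-15 - 2*I*√7) - 14*3 = (-15 - 2*I*√7) - 42 = -57 - 2*I*√7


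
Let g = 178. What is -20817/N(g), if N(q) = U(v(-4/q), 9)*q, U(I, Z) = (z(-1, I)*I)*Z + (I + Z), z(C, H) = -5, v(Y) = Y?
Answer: -20817/1778 ≈ -11.708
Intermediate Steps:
U(I, Z) = I + Z - 5*I*Z (U(I, Z) = (-5*I)*Z + (I + Z) = -5*I*Z + (I + Z) = I + Z - 5*I*Z)
N(q) = q*(9 + 176/q) (N(q) = (-4/q + 9 - 5*(-4/q)*9)*q = (-4/q + 9 + 180/q)*q = (9 + 176/q)*q = q*(9 + 176/q))
-20817/N(g) = -20817/(176 + 9*178) = -20817/(176 + 1602) = -20817/1778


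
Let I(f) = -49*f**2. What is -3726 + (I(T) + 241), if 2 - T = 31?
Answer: -44694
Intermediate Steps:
T = -29 (T = 2 - 1*31 = 2 - 31 = -29)
-3726 + (I(T) + 241) = -3726 + (-49*(-29)**2 + 241) = -3726 + (-49*841 + 241) = -3726 + (-41209 + 241) = -3726 - 40968 = -44694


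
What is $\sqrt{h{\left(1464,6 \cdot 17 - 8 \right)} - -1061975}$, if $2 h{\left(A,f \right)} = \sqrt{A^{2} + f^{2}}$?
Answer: $\sqrt{1061975 + \sqrt{538033}} \approx 1030.9$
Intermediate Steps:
$h{\left(A,f \right)} = \frac{\sqrt{A^{2} + f^{2}}}{2}$
$\sqrt{h{\left(1464,6 \cdot 17 - 8 \right)} - -1061975} = \sqrt{\frac{\sqrt{1464^{2} + \left(6 \cdot 17 - 8\right)^{2}}}{2} - -1061975} = \sqrt{\frac{\sqrt{2143296 + \left(102 - 8\right)^{2}}}{2} + 1061975} = \sqrt{\frac{\sqrt{2143296 + 94^{2}}}{2} + 1061975} = \sqrt{\frac{\sqrt{2143296 + 8836}}{2} + 1061975} = \sqrt{\frac{\sqrt{2152132}}{2} + 1061975} = \sqrt{\frac{2 \sqrt{538033}}{2} + 1061975} = \sqrt{\sqrt{538033} + 1061975} = \sqrt{1061975 + \sqrt{538033}}$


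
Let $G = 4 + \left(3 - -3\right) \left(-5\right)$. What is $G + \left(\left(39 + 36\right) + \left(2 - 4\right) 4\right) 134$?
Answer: $8952$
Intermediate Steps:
$G = -26$ ($G = 4 + \left(3 + 3\right) \left(-5\right) = 4 + 6 \left(-5\right) = 4 - 30 = -26$)
$G + \left(\left(39 + 36\right) + \left(2 - 4\right) 4\right) 134 = -26 + \left(\left(39 + 36\right) + \left(2 - 4\right) 4\right) 134 = -26 + \left(75 - 8\right) 134 = -26 + 67 \cdot 134 = -26 + 8978 = 8952$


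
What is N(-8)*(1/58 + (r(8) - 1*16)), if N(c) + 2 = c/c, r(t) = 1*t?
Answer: 463/58 ≈ 7.9828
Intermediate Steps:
r(t) = t
N(c) = -1 (N(c) = -2 + c/c = -2 + 1 = -1)
N(-8)*(1/58 + (r(8) - 1*16)) = -(1/58 + (8 - 1*16)) = -(1/58 + (8 - 16)) = -(1/58 - 8) = -1*(-463/58) = 463/58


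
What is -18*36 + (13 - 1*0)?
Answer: -635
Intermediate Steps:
-18*36 + (13 - 1*0) = -648 + (13 + 0) = -648 + 13 = -635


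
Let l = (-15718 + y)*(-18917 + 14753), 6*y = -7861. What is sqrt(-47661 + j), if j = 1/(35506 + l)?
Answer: 19*I*sqrt(982881855572242)/2728492 ≈ 218.31*I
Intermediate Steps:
y = -7861/6 (y = (1/6)*(-7861) = -7861/6 ≈ -1310.2)
l = 70905286 (l = (-15718 - 7861/6)*(-18917 + 14753) = -102169/6*(-4164) = 70905286)
j = 1/70940792 (j = 1/(35506 + 70905286) = 1/70940792 ≈ 1.4096e-8)
sqrt(-47661 + j) = sqrt(-47661 + 1/70940792) = sqrt(-3381109087511/70940792) = 19*I*sqrt(982881855572242)/2728492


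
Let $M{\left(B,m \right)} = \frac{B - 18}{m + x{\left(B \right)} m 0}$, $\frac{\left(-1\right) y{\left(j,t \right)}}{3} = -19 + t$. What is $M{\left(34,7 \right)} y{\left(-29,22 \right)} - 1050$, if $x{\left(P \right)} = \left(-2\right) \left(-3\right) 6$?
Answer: $- \frac{7494}{7} \approx -1070.6$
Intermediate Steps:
$y{\left(j,t \right)} = 57 - 3 t$ ($y{\left(j,t \right)} = - 3 \left(-19 + t\right) = 57 - 3 t$)
$x{\left(P \right)} = 36$ ($x{\left(P \right)} = 6 \cdot 6 = 36$)
$M{\left(B,m \right)} = \frac{-18 + B}{m}$ ($M{\left(B,m \right)} = \frac{B - 18}{m + 36 m 0} = \frac{-18 + B}{m + 0} = \frac{-18 + B}{m}$)
$M{\left(34,7 \right)} y{\left(-29,22 \right)} - 1050 = \frac{-18 + 34}{7} \left(57 - 66\right) - 1050 = \frac{1}{7} \cdot 16 \left(57 - 66\right) - 1050 = \frac{16}{7} \left(-9\right) - 1050 = - \frac{144}{7} - 1050 = - \frac{7494}{7}$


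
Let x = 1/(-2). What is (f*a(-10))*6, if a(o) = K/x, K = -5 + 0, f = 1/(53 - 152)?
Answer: -20/33 ≈ -0.60606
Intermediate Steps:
f = -1/99 (f = 1/(-99) = -1/99 ≈ -0.010101)
K = -5
x = -½ ≈ -0.50000
a(o) = 10 (a(o) = -5/(-½) = -5*(-2) = 10)
(f*a(-10))*6 = -1/99*10*6 = -10/99*6 = -20/33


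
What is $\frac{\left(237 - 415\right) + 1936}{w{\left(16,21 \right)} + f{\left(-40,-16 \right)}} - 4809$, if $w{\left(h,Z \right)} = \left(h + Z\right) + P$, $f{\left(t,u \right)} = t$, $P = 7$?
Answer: $- \frac{8739}{2} \approx -4369.5$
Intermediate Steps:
$w{\left(h,Z \right)} = 7 + Z + h$ ($w{\left(h,Z \right)} = \left(h + Z\right) + 7 = \left(Z + h\right) + 7 = 7 + Z + h$)
$\frac{\left(237 - 415\right) + 1936}{w{\left(16,21 \right)} + f{\left(-40,-16 \right)}} - 4809 = \frac{\left(237 - 415\right) + 1936}{\left(7 + 21 + 16\right) - 40} - 4809 = \frac{-178 + 1936}{44 - 40} - 4809 = \frac{1758}{4} - 4809 = 1758 \cdot \frac{1}{4} - 4809 = \frac{879}{2} - 4809 = - \frac{8739}{2}$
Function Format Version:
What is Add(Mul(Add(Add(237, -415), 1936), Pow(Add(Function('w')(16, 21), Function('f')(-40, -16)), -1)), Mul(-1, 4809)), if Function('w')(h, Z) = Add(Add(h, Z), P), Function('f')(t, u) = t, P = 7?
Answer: Rational(-8739, 2) ≈ -4369.5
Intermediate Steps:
Function('w')(h, Z) = Add(7, Z, h) (Function('w')(h, Z) = Add(Add(h, Z), 7) = Add(Add(Z, h), 7) = Add(7, Z, h))
Add(Mul(Add(Add(237, -415), 1936), Pow(Add(Function('w')(16, 21), Function('f')(-40, -16)), -1)), Mul(-1, 4809)) = Add(Mul(Add(Add(237, -415), 1936), Pow(Add(Add(7, 21, 16), -40), -1)), Mul(-1, 4809)) = Add(Mul(Add(-178, 1936), Pow(Add(44, -40), -1)), -4809) = Add(Mul(1758, Pow(4, -1)), -4809) = Add(Mul(1758, Rational(1, 4)), -4809) = Add(Rational(879, 2), -4809) = Rational(-8739, 2)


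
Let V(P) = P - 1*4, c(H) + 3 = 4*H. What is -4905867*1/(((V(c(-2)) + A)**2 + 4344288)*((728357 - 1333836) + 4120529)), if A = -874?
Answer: -4905867/18048407365450 ≈ -2.7182e-7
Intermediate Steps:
c(H) = -3 + 4*H
V(P) = -4 + P (V(P) = P - 4 = -4 + P)
-4905867*1/(((V(c(-2)) + A)**2 + 4344288)*((728357 - 1333836) + 4120529)) = -4905867*1/((((-4 + (-3 + 4*(-2))) - 874)**2 + 4344288)*((728357 - 1333836) + 4120529)) = -4905867*1/((-605479 + 4120529)*(((-4 + (-3 - 8)) - 874)**2 + 4344288)) = -4905867*1/(3515050*(((-4 - 11) - 874)**2 + 4344288)) = -4905867*1/(3515050*((-15 - 874)**2 + 4344288)) = -4905867*1/(3515050*((-889)**2 + 4344288)) = -4905867*1/(3515050*(790321 + 4344288)) = -4905867/(3515050*5134609) = -4905867/18048407365450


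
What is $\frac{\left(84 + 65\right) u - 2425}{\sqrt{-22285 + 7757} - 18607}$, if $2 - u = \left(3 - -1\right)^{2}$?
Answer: $\frac{83936177}{346234977} + \frac{36088 i \sqrt{227}}{346234977} \approx 0.24243 + 0.0015704 i$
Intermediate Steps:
$u = -14$ ($u = 2 - \left(3 - -1\right)^{2} = 2 - \left(3 + 1\right)^{2} = 2 - 4^{2} = 2 - 16 = -14$)
$\frac{\left(84 + 65\right) u - 2425}{\sqrt{-22285 + 7757} - 18607} = \frac{\left(84 + 65\right) \left(-14\right) - 2425}{\sqrt{-22285 + 7757} - 18607} = \frac{149 \left(-14\right) - 2425}{\sqrt{-14528} - 18607} = \frac{-2086 - 2425}{8 i \sqrt{227} - 18607} = - \frac{4511}{-18607 + 8 i \sqrt{227}}$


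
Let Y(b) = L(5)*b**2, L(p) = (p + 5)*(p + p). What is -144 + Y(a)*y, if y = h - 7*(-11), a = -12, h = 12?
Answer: 1281456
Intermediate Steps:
L(p) = 2*p*(5 + p) (L(p) = (5 + p)*(2*p) = 2*p*(5 + p))
Y(b) = 100*b**2 (Y(b) = (2*5*(5 + 5))*b**2 = (2*5*10)*b**2 = 100*b**2)
y = 89 (y = 12 - 7*(-11) = 12 + 77 = 89)
-144 + Y(a)*y = -144 + (100*(-12)**2)*89 = -144 + (100*144)*89 = -144 + 14400*89 = -144 + 1281600 = 1281456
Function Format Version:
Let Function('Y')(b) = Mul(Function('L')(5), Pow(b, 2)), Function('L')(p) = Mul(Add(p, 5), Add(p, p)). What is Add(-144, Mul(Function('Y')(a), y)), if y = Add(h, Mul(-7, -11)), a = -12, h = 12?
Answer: 1281456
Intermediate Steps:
Function('L')(p) = Mul(2, p, Add(5, p)) (Function('L')(p) = Mul(Add(5, p), Mul(2, p)) = Mul(2, p, Add(5, p)))
Function('Y')(b) = Mul(100, Pow(b, 2)) (Function('Y')(b) = Mul(Mul(2, 5, Add(5, 5)), Pow(b, 2)) = Mul(Mul(2, 5, 10), Pow(b, 2)) = Mul(100, Pow(b, 2)))
y = 89 (y = Add(12, Mul(-7, -11)) = Add(12, 77) = 89)
Add(-144, Mul(Function('Y')(a), y)) = Add(-144, Mul(Mul(100, Pow(-12, 2)), 89)) = Add(-144, Mul(Mul(100, 144), 89)) = Add(-144, Mul(14400, 89)) = Add(-144, 1281600) = 1281456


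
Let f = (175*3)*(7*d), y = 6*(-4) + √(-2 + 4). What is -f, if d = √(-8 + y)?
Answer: -3675*I*√(32 - √2) ≈ -20324.0*I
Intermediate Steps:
y = -24 + √2 ≈ -22.586
d = √(-32 + √2) (d = √(-8 + (-24 + √2)) = √(-32 + √2) ≈ 5.5304*I)
f = 3675*√(-32 + √2) (f = (175*3)*(7*√(-32 + √2)) = 525*(7*√(-32 + √2)) = 3675*√(-32 + √2) ≈ 20324.0*I)
-f = -3675*√(-32 + √2)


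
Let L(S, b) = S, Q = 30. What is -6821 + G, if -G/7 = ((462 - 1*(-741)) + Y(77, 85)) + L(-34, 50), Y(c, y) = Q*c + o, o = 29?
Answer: -31377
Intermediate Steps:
Y(c, y) = 29 + 30*c (Y(c, y) = 30*c + 29 = 29 + 30*c)
G = -24556 (G = -7*(((462 - 1*(-741)) + (29 + 30*77)) - 34) = -7*(((462 + 741) + (29 + 2310)) - 34) = -7*((1203 + 2339) - 34) = -7*(3542 - 34) = -7*3508 = -24556)
-6821 + G = -6821 - 24556 = -31377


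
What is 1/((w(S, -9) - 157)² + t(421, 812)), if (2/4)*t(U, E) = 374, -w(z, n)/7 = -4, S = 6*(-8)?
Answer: 1/17389 ≈ 5.7508e-5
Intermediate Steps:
S = -48
w(z, n) = 28 (w(z, n) = -7*(-4) = 28)
t(U, E) = 748 (t(U, E) = 2*374 = 748)
1/((w(S, -9) - 157)² + t(421, 812)) = 1/((28 - 157)² + 748) = 1/((-129)² + 748) = 1/(16641 + 748) = 1/17389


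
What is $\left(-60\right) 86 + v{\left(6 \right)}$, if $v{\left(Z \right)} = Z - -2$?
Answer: $-5152$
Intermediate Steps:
$v{\left(Z \right)} = 2 + Z$ ($v{\left(Z \right)} = Z + 2 = 2 + Z$)
$\left(-60\right) 86 + v{\left(6 \right)} = \left(-60\right) 86 + \left(2 + 6\right) = -5160 + 8 = -5152$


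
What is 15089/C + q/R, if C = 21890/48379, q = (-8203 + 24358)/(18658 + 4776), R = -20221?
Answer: 86478153667023296/2593192906865 ≈ 33348.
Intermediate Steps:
q = 16155/23434 ≈ 0.68938
C = 21890/48379 (C = 21890*(1/48379) = 21890/48379 ≈ 0.45247)
15089/C + q/R = 15089/(21890/48379) + (16155/23434)/(-20221) = 15089*(48379/21890) + (16155/23434)*(-1/20221) = 729990731/21890 - 16155/473858914 = 86478153667023296/2593192906865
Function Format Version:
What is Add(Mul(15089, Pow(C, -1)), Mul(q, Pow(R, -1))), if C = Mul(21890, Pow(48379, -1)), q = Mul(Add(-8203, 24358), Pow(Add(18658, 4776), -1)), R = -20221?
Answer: Rational(86478153667023296, 2593192906865) ≈ 33348.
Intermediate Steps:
q = Rational(16155, 23434) (q = Mul(16155, Pow(23434, -1)) = Mul(16155, Rational(1, 23434)) = Rational(16155, 23434) ≈ 0.68938)
C = Rational(21890, 48379) (C = Mul(21890, Rational(1, 48379)) = Rational(21890, 48379) ≈ 0.45247)
Add(Mul(15089, Pow(C, -1)), Mul(q, Pow(R, -1))) = Add(Mul(15089, Pow(Rational(21890, 48379), -1)), Mul(Rational(16155, 23434), Pow(-20221, -1))) = Add(Mul(15089, Rational(48379, 21890)), Mul(Rational(16155, 23434), Rational(-1, 20221))) = Add(Rational(729990731, 21890), Rational(-16155, 473858914)) = Rational(86478153667023296, 2593192906865)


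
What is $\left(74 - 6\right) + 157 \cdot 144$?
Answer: $22676$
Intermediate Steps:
$\left(74 - 6\right) + 157 \cdot 144 = \left(74 - 6\right) + 22608 = 68 + 22608 = 22676$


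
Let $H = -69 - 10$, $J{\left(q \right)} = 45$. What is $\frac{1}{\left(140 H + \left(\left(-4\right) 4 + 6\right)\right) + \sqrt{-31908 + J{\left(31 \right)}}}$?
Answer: $- \frac{3690}{40858921} - \frac{i \sqrt{31863}}{122576763} \approx -9.0311 \cdot 10^{-5} - 1.4562 \cdot 10^{-6} i$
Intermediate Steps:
$H = -79$
$\frac{1}{\left(140 H + \left(\left(-4\right) 4 + 6\right)\right) + \sqrt{-31908 + J{\left(31 \right)}}} = \frac{1}{\left(140 \left(-79\right) + \left(\left(-4\right) 4 + 6\right)\right) + \sqrt{-31908 + 45}} = \frac{1}{\left(-11060 + \left(-16 + 6\right)\right) + \sqrt{-31863}} = \frac{1}{\left(-11060 - 10\right) + i \sqrt{31863}} = \frac{1}{-11070 + i \sqrt{31863}}$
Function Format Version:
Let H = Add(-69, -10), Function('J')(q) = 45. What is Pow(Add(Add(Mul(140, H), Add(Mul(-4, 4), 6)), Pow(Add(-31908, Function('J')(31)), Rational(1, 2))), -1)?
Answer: Add(Rational(-3690, 40858921), Mul(Rational(-1, 122576763), I, Pow(31863, Rational(1, 2)))) ≈ Add(-9.0311e-5, Mul(-1.4562e-6, I))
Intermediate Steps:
H = -79
Pow(Add(Add(Mul(140, H), Add(Mul(-4, 4), 6)), Pow(Add(-31908, Function('J')(31)), Rational(1, 2))), -1) = Pow(Add(Add(Mul(140, -79), Add(Mul(-4, 4), 6)), Pow(Add(-31908, 45), Rational(1, 2))), -1) = Pow(Add(Add(-11060, Add(-16, 6)), Pow(-31863, Rational(1, 2))), -1) = Pow(Add(Add(-11060, -10), Mul(I, Pow(31863, Rational(1, 2)))), -1) = Pow(Add(-11070, Mul(I, Pow(31863, Rational(1, 2)))), -1)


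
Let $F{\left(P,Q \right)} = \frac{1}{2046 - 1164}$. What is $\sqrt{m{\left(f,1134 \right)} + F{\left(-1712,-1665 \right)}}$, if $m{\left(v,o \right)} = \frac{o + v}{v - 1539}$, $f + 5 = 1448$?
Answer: $\frac{i \sqrt{757606}}{168} \approx 5.181 i$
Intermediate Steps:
$f = 1443$ ($f = -5 + 1448 = 1443$)
$F{\left(P,Q \right)} = \frac{1}{882}$
$m{\left(v,o \right)} = \frac{o + v}{-1539 + v}$
$\sqrt{m{\left(f,1134 \right)} + F{\left(-1712,-1665 \right)}} = \sqrt{\frac{1134 + 1443}{-1539 + 1443} + \frac{1}{882}} = \sqrt{\frac{1}{-96} \cdot 2577 + \frac{1}{882}} = \sqrt{\left(- \frac{1}{96}\right) 2577 + \frac{1}{882}} = \sqrt{- \frac{859}{32} + \frac{1}{882}} = \sqrt{- \frac{378803}{14112}} = \frac{i \sqrt{757606}}{168}$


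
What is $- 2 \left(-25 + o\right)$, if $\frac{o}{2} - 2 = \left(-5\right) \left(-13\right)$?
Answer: $-218$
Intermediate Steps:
$o = 134$ ($o = 4 + 2 \left(\left(-5\right) \left(-13\right)\right) = 4 + 2 \cdot 65 = 4 + 130 = 134$)
$- 2 \left(-25 + o\right) = - 2 \left(-25 + 134\right) = \left(-2\right) 109 = -218$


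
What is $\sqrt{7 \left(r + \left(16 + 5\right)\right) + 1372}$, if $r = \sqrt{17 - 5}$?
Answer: $\sqrt{1519 + 14 \sqrt{3}} \approx 39.284$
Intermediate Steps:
$r = 2 \sqrt{3}$ ($r = \sqrt{12} = 2 \sqrt{3} \approx 3.4641$)
$\sqrt{7 \left(r + \left(16 + 5\right)\right) + 1372} = \sqrt{7 \left(2 \sqrt{3} + \left(16 + 5\right)\right) + 1372} = \sqrt{7 \left(2 \sqrt{3} + 21\right) + 1372} = \sqrt{7 \left(21 + 2 \sqrt{3}\right) + 1372} = \sqrt{\left(147 + 14 \sqrt{3}\right) + 1372} = \sqrt{1519 + 14 \sqrt{3}}$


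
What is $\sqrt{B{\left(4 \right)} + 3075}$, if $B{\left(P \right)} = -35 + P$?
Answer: $2 \sqrt{761} \approx 55.172$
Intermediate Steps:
$\sqrt{B{\left(4 \right)} + 3075} = \sqrt{\left(-35 + 4\right) + 3075} = \sqrt{-31 + 3075} = \sqrt{3044} = 2 \sqrt{761}$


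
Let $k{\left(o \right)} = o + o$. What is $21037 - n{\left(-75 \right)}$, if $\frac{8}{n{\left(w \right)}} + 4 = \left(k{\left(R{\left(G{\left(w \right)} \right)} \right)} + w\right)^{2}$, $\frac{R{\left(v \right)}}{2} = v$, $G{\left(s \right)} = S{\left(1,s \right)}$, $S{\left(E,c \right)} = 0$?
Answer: $\frac{118248969}{5621} \approx 21037.0$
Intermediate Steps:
$G{\left(s \right)} = 0$
$R{\left(v \right)} = 2 v$
$k{\left(o \right)} = 2 o$
$n{\left(w \right)} = \frac{8}{-4 + w^{2}}$ ($n{\left(w \right)} = \frac{8}{-4 + \left(2 \cdot 2 \cdot 0 + w\right)^{2}} = \frac{8}{-4 + \left(2 \cdot 0 + w\right)^{2}} = \frac{8}{-4 + \left(0 + w\right)^{2}} = \frac{8}{-4 + w^{2}}$)
$21037 - n{\left(-75 \right)} = 21037 - \frac{8}{-4 + \left(-75\right)^{2}} = 21037 - \frac{8}{-4 + 5625} = 21037 - \frac{8}{5621} = \frac{118248969}{5621}$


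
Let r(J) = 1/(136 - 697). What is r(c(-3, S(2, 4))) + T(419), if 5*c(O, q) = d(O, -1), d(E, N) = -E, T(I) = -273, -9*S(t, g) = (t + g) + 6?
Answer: -153154/561 ≈ -273.00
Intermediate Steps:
S(t, g) = -⅔ - g/9 - t/9 (S(t, g) = -((t + g) + 6)/9 = -((g + t) + 6)/9 = -(6 + g + t)/9 = -⅔ - g/9 - t/9)
c(O, q) = -O/5 (c(O, q) = (-O)/5 = -O/5)
r(J) = -1/561 (r(J) = 1/(-561) = -1/561)
r(c(-3, S(2, 4))) + T(419) = -1/561 - 273 = -153154/561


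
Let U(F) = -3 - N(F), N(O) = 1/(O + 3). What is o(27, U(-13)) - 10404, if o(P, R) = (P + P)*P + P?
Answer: -8919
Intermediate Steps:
N(O) = 1/(3 + O)
U(F) = -3 - 1/(3 + F)
o(P, R) = P + 2*P² (o(P, R) = (2*P)*P + P = 2*P² + P = P + 2*P²)
o(27, U(-13)) - 10404 = 27*(1 + 2*27) - 10404 = 27*(1 + 54) - 10404 = 27*55 - 10404 = 1485 - 10404 = -8919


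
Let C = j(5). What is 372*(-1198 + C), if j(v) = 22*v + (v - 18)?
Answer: -409572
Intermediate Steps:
j(v) = -18 + 23*v (j(v) = 22*v + (-18 + v) = -18 + 23*v)
C = 97 (C = -18 + 23*5 = -18 + 115 = 97)
372*(-1198 + C) = 372*(-1198 + 97) = 372*(-1101) = -409572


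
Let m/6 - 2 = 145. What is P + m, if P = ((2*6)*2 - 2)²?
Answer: 1366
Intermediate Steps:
m = 882 (m = 12 + 6*145 = 12 + 870 = 882)
P = 484 (P = (12*2 - 2)² = (24 - 2)² = 22² = 484)
P + m = 484 + 882 = 1366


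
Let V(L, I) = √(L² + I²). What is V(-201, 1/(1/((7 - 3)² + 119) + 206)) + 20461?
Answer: 20461 + 3*√3472024777594/27811 ≈ 20662.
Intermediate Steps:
V(L, I) = √(I² + L²)
V(-201, 1/(1/((7 - 3)² + 119) + 206)) + 20461 = √((1/(1/((7 - 3)² + 119) + 206))² + (-201)²) + 20461 = √((1/(1/(4² + 119) + 206))² + 40401) + 20461 = √((1/(1/(16 + 119) + 206))² + 40401) + 20461 = √((1/(1/135 + 206))² + 40401) + 20461 = √((1/(27811/135))² + 40401) + 20461 = √((135/27811)² + 40401) + 20461 = √(18225/773451721 + 40401) + 20461 = √(31248222998346/773451721) + 20461 = 3*√3472024777594/27811 + 20461 = 20461 + 3*√3472024777594/27811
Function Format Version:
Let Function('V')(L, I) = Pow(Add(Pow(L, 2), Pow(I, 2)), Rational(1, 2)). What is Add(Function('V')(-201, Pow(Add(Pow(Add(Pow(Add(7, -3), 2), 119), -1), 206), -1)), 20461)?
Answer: Add(20461, Mul(Rational(3, 27811), Pow(3472024777594, Rational(1, 2)))) ≈ 20662.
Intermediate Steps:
Function('V')(L, I) = Pow(Add(Pow(I, 2), Pow(L, 2)), Rational(1, 2))
Add(Function('V')(-201, Pow(Add(Pow(Add(Pow(Add(7, -3), 2), 119), -1), 206), -1)), 20461) = Add(Pow(Add(Pow(Pow(Add(Pow(Add(Pow(Add(7, -3), 2), 119), -1), 206), -1), 2), Pow(-201, 2)), Rational(1, 2)), 20461) = Add(Pow(Add(Pow(Pow(Add(Pow(Add(Pow(4, 2), 119), -1), 206), -1), 2), 40401), Rational(1, 2)), 20461) = Add(Pow(Add(Pow(Pow(Add(Pow(Add(16, 119), -1), 206), -1), 2), 40401), Rational(1, 2)), 20461) = Add(Pow(Add(Pow(Pow(Add(Pow(135, -1), 206), -1), 2), 40401), Rational(1, 2)), 20461) = Add(Pow(Add(Pow(Pow(Add(Rational(1, 135), 206), -1), 2), 40401), Rational(1, 2)), 20461) = Add(Pow(Add(Pow(Pow(Rational(27811, 135), -1), 2), 40401), Rational(1, 2)), 20461) = Add(Pow(Add(Pow(Rational(135, 27811), 2), 40401), Rational(1, 2)), 20461) = Add(Pow(Add(Rational(18225, 773451721), 40401), Rational(1, 2)), 20461) = Add(Pow(Rational(31248222998346, 773451721), Rational(1, 2)), 20461) = Add(Mul(Rational(3, 27811), Pow(3472024777594, Rational(1, 2))), 20461) = Add(20461, Mul(Rational(3, 27811), Pow(3472024777594, Rational(1, 2))))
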